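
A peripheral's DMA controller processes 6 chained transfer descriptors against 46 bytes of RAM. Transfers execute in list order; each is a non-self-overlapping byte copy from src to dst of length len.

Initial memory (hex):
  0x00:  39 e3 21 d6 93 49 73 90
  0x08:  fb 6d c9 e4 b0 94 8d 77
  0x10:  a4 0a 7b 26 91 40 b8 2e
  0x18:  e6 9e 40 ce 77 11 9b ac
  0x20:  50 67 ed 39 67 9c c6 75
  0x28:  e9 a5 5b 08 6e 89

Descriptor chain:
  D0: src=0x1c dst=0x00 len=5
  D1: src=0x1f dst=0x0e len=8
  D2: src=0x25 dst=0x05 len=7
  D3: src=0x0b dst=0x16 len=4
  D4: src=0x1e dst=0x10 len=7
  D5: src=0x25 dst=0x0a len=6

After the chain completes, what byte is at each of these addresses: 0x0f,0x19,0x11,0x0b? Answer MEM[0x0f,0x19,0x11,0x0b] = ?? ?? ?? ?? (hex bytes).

MEM[0x0f,0x19,0x11,0x0b] = 5b ac ac c6

D0: mem[0x00..0x04] <- [77 11 9b ac 50]
D1: mem[0x0e..0x15] <- [ac 50 67 ed 39 67 9c c6]
D2: mem[0x05..0x0b] <- [9c c6 75 e9 a5 5b 08]
D3: mem[0x16..0x19] <- [08 b0 94 ac]
D4: mem[0x10..0x16] <- [9b ac 50 67 ed 39 67]
D5: mem[0x0a..0x0f] <- [9c c6 75 e9 a5 5b]
query mem[0x0f]=0x5b, mem[0x19]=0xac, mem[0x11]=0xac, mem[0x0b]=0xc6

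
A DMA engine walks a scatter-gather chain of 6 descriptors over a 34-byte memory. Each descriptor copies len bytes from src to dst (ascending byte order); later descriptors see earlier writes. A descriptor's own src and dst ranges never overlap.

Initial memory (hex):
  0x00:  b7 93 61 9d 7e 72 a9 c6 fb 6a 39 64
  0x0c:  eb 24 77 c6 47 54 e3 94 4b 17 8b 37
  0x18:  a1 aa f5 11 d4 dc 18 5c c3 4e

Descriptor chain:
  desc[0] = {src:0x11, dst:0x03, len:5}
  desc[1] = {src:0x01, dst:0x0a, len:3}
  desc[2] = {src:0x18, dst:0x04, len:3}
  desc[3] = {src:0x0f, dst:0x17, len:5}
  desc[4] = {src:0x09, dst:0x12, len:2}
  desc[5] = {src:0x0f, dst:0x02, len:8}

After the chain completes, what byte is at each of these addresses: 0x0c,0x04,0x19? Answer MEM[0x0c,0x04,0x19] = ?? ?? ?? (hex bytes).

  after D0: wrote 5B at 0x03 = 54e3944b17
  after D1: wrote 3B at 0x0a = 936154
  after D2: wrote 3B at 0x04 = a1aaf5
  after D3: wrote 5B at 0x17 = c64754e394
  after D4: wrote 2B at 0x12 = 6a93
  after D5: wrote 8B at 0x02 = c647546a934b178b
query mem[0x0c]=0x54, mem[0x04]=0x54, mem[0x19]=0x54

MEM[0x0c,0x04,0x19] = 54 54 54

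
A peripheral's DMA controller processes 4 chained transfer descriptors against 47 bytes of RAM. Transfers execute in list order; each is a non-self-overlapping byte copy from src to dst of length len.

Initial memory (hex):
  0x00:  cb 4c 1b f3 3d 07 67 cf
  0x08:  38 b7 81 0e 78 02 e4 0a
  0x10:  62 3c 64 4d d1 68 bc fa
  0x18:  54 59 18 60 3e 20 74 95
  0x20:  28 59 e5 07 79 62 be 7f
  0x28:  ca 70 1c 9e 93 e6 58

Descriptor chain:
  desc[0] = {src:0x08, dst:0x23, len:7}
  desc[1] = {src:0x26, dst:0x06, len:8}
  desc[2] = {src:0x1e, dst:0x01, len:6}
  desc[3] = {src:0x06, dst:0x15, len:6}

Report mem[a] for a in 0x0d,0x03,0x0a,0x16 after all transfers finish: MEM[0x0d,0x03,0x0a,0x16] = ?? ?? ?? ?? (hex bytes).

MEM[0x0d,0x03,0x0a,0x16] = e6 28 1c 78

D0: mem[0x23..0x29] <- [38 b7 81 0e 78 02 e4]
D1: mem[0x06..0x0d] <- [0e 78 02 e4 1c 9e 93 e6]
D2: mem[0x01..0x06] <- [74 95 28 59 e5 38]
D3: mem[0x15..0x1a] <- [38 78 02 e4 1c 9e]
query mem[0x0d]=0xe6, mem[0x03]=0x28, mem[0x0a]=0x1c, mem[0x16]=0x78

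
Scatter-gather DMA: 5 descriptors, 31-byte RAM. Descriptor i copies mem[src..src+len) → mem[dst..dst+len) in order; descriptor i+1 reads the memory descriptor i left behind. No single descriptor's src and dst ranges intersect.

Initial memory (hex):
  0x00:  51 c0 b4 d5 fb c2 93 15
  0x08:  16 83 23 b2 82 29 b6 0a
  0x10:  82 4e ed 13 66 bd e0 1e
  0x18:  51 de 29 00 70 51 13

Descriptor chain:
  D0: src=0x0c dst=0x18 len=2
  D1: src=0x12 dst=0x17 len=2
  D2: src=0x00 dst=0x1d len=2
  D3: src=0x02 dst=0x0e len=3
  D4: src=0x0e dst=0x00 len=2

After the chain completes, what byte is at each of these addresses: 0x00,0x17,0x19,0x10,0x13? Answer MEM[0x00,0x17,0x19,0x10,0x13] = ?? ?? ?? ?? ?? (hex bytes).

MEM[0x00,0x17,0x19,0x10,0x13] = b4 ed 29 fb 13

  after D0: wrote 2B at 0x18 = 8229
  after D1: wrote 2B at 0x17 = ed13
  after D2: wrote 2B at 0x1d = 51c0
  after D3: wrote 3B at 0x0e = b4d5fb
  after D4: wrote 2B at 0x00 = b4d5
query mem[0x00]=0xb4, mem[0x17]=0xed, mem[0x19]=0x29, mem[0x10]=0xfb, mem[0x13]=0x13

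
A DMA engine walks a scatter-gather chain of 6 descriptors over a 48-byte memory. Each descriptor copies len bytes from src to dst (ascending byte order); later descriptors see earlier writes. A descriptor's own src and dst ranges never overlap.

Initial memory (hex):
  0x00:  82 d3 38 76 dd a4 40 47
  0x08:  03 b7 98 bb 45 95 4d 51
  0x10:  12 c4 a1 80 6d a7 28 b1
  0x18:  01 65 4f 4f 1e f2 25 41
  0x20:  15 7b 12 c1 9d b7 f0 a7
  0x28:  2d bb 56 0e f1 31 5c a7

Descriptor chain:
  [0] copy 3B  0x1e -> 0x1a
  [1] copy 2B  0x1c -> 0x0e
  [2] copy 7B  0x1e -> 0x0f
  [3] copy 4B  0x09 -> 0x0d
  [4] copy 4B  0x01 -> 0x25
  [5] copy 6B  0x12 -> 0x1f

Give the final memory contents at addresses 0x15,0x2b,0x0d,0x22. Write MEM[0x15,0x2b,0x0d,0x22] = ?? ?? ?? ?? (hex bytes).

[0] 0x1e->0x1a len=3 : 25 41 15
[1] 0x1c->0x0e len=2 : 15 f2
[2] 0x1e->0x0f len=7 : 25 41 15 7b 12 c1 9d
[3] 0x09->0x0d len=4 : b7 98 bb 45
[4] 0x01->0x25 len=4 : d3 38 76 dd
[5] 0x12->0x1f len=6 : 7b 12 c1 9d 28 b1
query mem[0x15]=0x9d, mem[0x2b]=0x0e, mem[0x0d]=0xb7, mem[0x22]=0x9d

MEM[0x15,0x2b,0x0d,0x22] = 9d 0e b7 9d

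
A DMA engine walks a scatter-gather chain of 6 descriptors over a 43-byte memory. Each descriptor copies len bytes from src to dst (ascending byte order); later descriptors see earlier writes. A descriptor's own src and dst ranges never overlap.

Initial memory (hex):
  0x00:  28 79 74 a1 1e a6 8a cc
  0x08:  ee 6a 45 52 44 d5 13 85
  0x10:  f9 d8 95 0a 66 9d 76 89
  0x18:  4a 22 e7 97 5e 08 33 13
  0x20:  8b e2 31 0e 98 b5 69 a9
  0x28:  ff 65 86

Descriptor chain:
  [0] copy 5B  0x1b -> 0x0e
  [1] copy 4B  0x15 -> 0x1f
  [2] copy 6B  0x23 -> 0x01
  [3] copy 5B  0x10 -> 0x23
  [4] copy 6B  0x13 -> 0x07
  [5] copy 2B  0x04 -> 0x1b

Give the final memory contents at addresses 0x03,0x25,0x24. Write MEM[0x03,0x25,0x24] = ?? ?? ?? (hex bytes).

  after D0: wrote 5B at 0x0e = 975e083313
  after D1: wrote 4B at 0x1f = 9d76894a
  after D2: wrote 6B at 0x01 = 0e98b569a9ff
  after D3: wrote 5B at 0x23 = 0833130a66
  after D4: wrote 6B at 0x07 = 0a669d76894a
  after D5: wrote 2B at 0x1b = 69a9
query mem[0x03]=0xb5, mem[0x25]=0x13, mem[0x24]=0x33

MEM[0x03,0x25,0x24] = b5 13 33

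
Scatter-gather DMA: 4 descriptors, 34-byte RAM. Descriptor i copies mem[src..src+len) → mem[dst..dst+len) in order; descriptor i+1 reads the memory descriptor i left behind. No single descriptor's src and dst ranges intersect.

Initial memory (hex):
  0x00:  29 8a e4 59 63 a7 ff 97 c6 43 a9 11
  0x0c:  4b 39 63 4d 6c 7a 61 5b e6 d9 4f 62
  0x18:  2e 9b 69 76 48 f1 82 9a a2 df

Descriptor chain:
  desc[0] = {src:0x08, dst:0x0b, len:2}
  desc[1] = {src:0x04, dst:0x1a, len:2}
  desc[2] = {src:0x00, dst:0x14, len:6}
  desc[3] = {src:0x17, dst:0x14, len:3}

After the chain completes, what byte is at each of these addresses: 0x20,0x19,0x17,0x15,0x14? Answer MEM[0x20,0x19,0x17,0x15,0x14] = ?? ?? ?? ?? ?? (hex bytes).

[0] 0x08->0x0b len=2 : c6 43
[1] 0x04->0x1a len=2 : 63 a7
[2] 0x00->0x14 len=6 : 29 8a e4 59 63 a7
[3] 0x17->0x14 len=3 : 59 63 a7
query mem[0x20]=0xa2, mem[0x19]=0xa7, mem[0x17]=0x59, mem[0x15]=0x63, mem[0x14]=0x59

MEM[0x20,0x19,0x17,0x15,0x14] = a2 a7 59 63 59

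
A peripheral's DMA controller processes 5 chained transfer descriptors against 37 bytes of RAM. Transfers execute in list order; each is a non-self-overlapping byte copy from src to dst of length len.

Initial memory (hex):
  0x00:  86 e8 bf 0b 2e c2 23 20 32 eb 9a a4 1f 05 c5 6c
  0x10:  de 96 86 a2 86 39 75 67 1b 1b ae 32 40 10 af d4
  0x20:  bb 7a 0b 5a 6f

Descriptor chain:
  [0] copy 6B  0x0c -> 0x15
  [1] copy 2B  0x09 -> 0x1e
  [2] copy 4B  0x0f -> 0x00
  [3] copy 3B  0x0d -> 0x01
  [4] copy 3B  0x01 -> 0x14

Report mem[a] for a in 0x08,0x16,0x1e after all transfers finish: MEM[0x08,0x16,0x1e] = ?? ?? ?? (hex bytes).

#0 dst[0x15+6] := {0x1f,0x05,0xc5,0x6c,0xde,0x96}
#1 dst[0x1e+2] := {0xeb,0x9a}
#2 dst[0x00+4] := {0x6c,0xde,0x96,0x86}
#3 dst[0x01+3] := {0x05,0xc5,0x6c}
#4 dst[0x14+3] := {0x05,0xc5,0x6c}
query mem[0x08]=0x32, mem[0x16]=0x6c, mem[0x1e]=0xeb

MEM[0x08,0x16,0x1e] = 32 6c eb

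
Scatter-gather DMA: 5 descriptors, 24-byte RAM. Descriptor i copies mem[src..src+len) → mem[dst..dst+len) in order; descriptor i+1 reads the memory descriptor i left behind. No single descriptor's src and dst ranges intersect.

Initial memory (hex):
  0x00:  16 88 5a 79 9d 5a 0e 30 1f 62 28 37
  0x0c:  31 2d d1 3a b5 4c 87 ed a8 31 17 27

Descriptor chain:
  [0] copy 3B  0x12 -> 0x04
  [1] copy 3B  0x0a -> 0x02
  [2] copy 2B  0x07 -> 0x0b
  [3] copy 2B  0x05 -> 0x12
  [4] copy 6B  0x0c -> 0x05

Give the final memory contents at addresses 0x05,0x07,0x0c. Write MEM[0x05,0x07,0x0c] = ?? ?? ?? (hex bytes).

MEM[0x05,0x07,0x0c] = 1f d1 1f

#0 dst[0x04+3] := {0x87,0xed,0xa8}
#1 dst[0x02+3] := {0x28,0x37,0x31}
#2 dst[0x0b+2] := {0x30,0x1f}
#3 dst[0x12+2] := {0xed,0xa8}
#4 dst[0x05+6] := {0x1f,0x2d,0xd1,0x3a,0xb5,0x4c}
query mem[0x05]=0x1f, mem[0x07]=0xd1, mem[0x0c]=0x1f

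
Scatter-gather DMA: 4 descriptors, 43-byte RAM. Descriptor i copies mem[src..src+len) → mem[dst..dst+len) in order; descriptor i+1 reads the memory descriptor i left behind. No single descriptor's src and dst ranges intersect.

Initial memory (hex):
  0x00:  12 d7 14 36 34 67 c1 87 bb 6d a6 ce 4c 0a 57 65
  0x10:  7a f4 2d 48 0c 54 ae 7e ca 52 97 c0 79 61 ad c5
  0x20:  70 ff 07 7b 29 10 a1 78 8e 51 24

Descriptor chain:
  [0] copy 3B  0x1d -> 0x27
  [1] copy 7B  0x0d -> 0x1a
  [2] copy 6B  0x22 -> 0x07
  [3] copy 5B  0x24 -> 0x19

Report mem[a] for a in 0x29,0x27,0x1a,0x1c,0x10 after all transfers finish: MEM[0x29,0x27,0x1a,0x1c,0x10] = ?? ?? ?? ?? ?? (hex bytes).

D0: mem[0x27..0x29] <- [61 ad c5]
D1: mem[0x1a..0x20] <- [0a 57 65 7a f4 2d 48]
D2: mem[0x07..0x0c] <- [07 7b 29 10 a1 61]
D3: mem[0x19..0x1d] <- [29 10 a1 61 ad]
query mem[0x29]=0xc5, mem[0x27]=0x61, mem[0x1a]=0x10, mem[0x1c]=0x61, mem[0x10]=0x7a

MEM[0x29,0x27,0x1a,0x1c,0x10] = c5 61 10 61 7a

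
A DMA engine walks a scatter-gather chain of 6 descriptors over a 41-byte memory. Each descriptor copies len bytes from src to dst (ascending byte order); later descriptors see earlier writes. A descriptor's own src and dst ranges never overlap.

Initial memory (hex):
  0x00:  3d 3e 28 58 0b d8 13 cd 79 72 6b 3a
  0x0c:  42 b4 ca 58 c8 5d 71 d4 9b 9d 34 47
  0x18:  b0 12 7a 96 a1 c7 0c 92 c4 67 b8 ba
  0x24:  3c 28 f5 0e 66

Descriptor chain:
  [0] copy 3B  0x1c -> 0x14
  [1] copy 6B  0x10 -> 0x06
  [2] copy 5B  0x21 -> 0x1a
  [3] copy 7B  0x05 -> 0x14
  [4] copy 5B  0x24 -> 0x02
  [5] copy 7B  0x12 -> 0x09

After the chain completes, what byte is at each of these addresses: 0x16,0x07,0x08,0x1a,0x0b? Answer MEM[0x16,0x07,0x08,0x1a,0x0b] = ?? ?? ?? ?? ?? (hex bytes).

D0: mem[0x14..0x16] <- [a1 c7 0c]
D1: mem[0x06..0x0b] <- [c8 5d 71 d4 a1 c7]
D2: mem[0x1a..0x1e] <- [67 b8 ba 3c 28]
D3: mem[0x14..0x1a] <- [d8 c8 5d 71 d4 a1 c7]
D4: mem[0x02..0x06] <- [3c 28 f5 0e 66]
D5: mem[0x09..0x0f] <- [71 d4 d8 c8 5d 71 d4]
query mem[0x16]=0x5d, mem[0x07]=0x5d, mem[0x08]=0x71, mem[0x1a]=0xc7, mem[0x0b]=0xd8

MEM[0x16,0x07,0x08,0x1a,0x0b] = 5d 5d 71 c7 d8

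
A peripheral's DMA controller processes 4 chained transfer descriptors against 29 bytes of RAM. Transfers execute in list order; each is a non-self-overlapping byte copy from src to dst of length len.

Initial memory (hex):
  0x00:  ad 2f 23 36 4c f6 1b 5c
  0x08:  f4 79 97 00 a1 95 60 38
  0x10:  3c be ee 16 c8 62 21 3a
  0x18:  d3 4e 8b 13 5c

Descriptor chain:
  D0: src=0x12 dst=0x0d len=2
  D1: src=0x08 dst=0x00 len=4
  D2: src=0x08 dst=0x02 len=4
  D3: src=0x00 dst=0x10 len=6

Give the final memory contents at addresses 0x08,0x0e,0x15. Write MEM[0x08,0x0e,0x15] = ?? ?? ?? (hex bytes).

MEM[0x08,0x0e,0x15] = f4 16 00

#0 dst[0x0d+2] := {0xee,0x16}
#1 dst[0x00+4] := {0xf4,0x79,0x97,0x00}
#2 dst[0x02+4] := {0xf4,0x79,0x97,0x00}
#3 dst[0x10+6] := {0xf4,0x79,0xf4,0x79,0x97,0x00}
query mem[0x08]=0xf4, mem[0x0e]=0x16, mem[0x15]=0x00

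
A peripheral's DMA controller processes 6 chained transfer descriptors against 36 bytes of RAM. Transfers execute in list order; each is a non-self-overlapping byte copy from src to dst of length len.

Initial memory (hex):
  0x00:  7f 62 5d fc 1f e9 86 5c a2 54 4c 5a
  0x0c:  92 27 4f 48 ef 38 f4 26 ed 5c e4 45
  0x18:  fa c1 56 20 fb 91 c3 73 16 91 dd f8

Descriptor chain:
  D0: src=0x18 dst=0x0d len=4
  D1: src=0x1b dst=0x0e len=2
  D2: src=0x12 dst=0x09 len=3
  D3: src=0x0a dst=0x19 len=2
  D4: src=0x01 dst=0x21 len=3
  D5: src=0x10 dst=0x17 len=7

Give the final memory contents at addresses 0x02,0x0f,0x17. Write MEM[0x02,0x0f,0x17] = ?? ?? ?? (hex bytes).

MEM[0x02,0x0f,0x17] = 5d fb 20

  after D0: wrote 4B at 0x0d = fac15620
  after D1: wrote 2B at 0x0e = 20fb
  after D2: wrote 3B at 0x09 = f426ed
  after D3: wrote 2B at 0x19 = 26ed
  after D4: wrote 3B at 0x21 = 625dfc
  after D5: wrote 7B at 0x17 = 2038f426ed5ce4
query mem[0x02]=0x5d, mem[0x0f]=0xfb, mem[0x17]=0x20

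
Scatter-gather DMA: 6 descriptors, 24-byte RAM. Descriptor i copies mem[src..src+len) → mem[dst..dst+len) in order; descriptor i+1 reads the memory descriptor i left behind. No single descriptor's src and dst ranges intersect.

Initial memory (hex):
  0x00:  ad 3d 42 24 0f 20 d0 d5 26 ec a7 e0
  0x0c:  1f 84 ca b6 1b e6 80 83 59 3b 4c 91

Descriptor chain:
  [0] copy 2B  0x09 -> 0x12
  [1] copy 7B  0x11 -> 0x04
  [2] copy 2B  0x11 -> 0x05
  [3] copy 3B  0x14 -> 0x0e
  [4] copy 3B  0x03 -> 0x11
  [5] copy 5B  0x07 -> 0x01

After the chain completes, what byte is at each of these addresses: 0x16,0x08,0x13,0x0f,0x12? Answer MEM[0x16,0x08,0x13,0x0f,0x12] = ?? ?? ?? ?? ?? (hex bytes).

MEM[0x16,0x08,0x13,0x0f,0x12] = 4c 3b e6 3b e6

#0 dst[0x12+2] := {0xec,0xa7}
#1 dst[0x04+7] := {0xe6,0xec,0xa7,0x59,0x3b,0x4c,0x91}
#2 dst[0x05+2] := {0xe6,0xec}
#3 dst[0x0e+3] := {0x59,0x3b,0x4c}
#4 dst[0x11+3] := {0x24,0xe6,0xe6}
#5 dst[0x01+5] := {0x59,0x3b,0x4c,0x91,0xe0}
query mem[0x16]=0x4c, mem[0x08]=0x3b, mem[0x13]=0xe6, mem[0x0f]=0x3b, mem[0x12]=0xe6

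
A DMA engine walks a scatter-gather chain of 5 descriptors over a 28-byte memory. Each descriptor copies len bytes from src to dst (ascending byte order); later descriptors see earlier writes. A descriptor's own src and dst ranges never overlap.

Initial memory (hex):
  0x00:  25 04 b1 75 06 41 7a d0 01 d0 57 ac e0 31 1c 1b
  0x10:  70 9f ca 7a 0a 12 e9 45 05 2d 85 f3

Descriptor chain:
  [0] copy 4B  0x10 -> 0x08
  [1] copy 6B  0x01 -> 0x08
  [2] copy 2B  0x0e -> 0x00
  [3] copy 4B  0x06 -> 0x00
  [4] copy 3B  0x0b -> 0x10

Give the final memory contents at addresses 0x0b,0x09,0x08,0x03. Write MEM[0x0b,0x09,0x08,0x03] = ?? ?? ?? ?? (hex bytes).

MEM[0x0b,0x09,0x08,0x03] = 06 b1 04 b1

  after D0: wrote 4B at 0x08 = 709fca7a
  after D1: wrote 6B at 0x08 = 04b17506417a
  after D2: wrote 2B at 0x00 = 1c1b
  after D3: wrote 4B at 0x00 = 7ad004b1
  after D4: wrote 3B at 0x10 = 06417a
query mem[0x0b]=0x06, mem[0x09]=0xb1, mem[0x08]=0x04, mem[0x03]=0xb1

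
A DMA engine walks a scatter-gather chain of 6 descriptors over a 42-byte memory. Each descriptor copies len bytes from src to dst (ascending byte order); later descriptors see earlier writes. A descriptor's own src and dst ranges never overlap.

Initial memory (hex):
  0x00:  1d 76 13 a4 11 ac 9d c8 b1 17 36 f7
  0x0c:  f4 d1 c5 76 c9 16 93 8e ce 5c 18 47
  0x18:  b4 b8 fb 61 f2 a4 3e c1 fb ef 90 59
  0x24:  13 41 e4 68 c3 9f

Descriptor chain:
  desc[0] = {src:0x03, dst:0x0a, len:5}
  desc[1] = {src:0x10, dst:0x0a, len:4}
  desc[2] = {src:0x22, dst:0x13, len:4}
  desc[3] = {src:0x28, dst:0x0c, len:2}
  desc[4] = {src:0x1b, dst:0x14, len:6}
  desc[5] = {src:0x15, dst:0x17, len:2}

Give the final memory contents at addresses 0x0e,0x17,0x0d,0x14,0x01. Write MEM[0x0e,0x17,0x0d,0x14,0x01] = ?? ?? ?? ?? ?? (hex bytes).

[0] 0x03->0x0a len=5 : a4 11 ac 9d c8
[1] 0x10->0x0a len=4 : c9 16 93 8e
[2] 0x22->0x13 len=4 : 90 59 13 41
[3] 0x28->0x0c len=2 : c3 9f
[4] 0x1b->0x14 len=6 : 61 f2 a4 3e c1 fb
[5] 0x15->0x17 len=2 : f2 a4
query mem[0x0e]=0xc8, mem[0x17]=0xf2, mem[0x0d]=0x9f, mem[0x14]=0x61, mem[0x01]=0x76

MEM[0x0e,0x17,0x0d,0x14,0x01] = c8 f2 9f 61 76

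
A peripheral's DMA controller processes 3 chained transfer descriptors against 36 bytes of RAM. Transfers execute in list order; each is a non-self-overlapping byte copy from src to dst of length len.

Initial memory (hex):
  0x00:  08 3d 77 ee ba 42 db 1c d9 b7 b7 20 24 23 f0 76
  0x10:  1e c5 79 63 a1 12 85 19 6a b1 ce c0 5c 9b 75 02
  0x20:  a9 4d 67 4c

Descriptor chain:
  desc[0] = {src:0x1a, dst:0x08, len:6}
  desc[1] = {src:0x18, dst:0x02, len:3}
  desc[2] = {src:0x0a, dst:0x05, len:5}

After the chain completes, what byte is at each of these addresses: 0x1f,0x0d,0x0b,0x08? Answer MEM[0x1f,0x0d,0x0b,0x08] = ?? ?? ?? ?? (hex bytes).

[0] 0x1a->0x08 len=6 : ce c0 5c 9b 75 02
[1] 0x18->0x02 len=3 : 6a b1 ce
[2] 0x0a->0x05 len=5 : 5c 9b 75 02 f0
query mem[0x1f]=0x02, mem[0x0d]=0x02, mem[0x0b]=0x9b, mem[0x08]=0x02

MEM[0x1f,0x0d,0x0b,0x08] = 02 02 9b 02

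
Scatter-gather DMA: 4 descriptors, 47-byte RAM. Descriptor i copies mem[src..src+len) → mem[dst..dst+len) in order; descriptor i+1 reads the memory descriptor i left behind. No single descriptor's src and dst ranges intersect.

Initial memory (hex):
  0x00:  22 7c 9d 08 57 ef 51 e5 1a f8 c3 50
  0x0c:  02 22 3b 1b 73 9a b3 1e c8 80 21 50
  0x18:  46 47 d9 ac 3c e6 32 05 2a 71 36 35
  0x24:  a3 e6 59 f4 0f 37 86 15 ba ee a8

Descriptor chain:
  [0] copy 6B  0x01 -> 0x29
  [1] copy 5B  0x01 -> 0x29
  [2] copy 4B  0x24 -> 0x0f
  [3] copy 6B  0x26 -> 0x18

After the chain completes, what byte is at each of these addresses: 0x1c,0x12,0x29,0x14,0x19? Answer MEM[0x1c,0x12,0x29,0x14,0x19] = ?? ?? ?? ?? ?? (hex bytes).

MEM[0x1c,0x12,0x29,0x14,0x19] = 9d f4 7c c8 f4

[0] 0x01->0x29 len=6 : 7c 9d 08 57 ef 51
[1] 0x01->0x29 len=5 : 7c 9d 08 57 ef
[2] 0x24->0x0f len=4 : a3 e6 59 f4
[3] 0x26->0x18 len=6 : 59 f4 0f 7c 9d 08
query mem[0x1c]=0x9d, mem[0x12]=0xf4, mem[0x29]=0x7c, mem[0x14]=0xc8, mem[0x19]=0xf4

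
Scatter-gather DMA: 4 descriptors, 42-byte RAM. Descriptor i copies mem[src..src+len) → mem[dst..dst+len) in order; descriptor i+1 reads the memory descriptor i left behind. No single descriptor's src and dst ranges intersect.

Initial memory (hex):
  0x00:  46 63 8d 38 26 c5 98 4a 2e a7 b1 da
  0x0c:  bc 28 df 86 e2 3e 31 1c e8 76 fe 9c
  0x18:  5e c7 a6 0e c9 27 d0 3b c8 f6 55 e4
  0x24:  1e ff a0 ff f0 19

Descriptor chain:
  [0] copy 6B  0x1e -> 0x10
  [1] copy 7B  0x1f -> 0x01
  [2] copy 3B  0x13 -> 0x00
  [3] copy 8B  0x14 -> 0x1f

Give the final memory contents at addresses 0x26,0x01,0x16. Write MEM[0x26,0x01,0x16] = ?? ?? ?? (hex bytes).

MEM[0x26,0x01,0x16] = 0e 55 fe

D0: mem[0x10..0x15] <- [d0 3b c8 f6 55 e4]
D1: mem[0x01..0x07] <- [3b c8 f6 55 e4 1e ff]
D2: mem[0x00..0x02] <- [f6 55 e4]
D3: mem[0x1f..0x26] <- [55 e4 fe 9c 5e c7 a6 0e]
query mem[0x26]=0x0e, mem[0x01]=0x55, mem[0x16]=0xfe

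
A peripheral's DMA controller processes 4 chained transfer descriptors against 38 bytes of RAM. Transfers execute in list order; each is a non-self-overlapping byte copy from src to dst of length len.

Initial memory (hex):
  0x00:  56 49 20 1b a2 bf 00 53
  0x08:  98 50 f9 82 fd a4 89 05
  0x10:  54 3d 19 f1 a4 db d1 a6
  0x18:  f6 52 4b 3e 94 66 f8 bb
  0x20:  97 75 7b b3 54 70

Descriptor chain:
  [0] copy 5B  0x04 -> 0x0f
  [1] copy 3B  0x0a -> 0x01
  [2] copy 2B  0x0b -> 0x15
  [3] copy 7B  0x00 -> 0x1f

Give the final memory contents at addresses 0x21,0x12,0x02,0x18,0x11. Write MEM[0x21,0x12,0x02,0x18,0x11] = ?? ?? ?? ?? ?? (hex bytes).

MEM[0x21,0x12,0x02,0x18,0x11] = 82 53 82 f6 00

[0] 0x04->0x0f len=5 : a2 bf 00 53 98
[1] 0x0a->0x01 len=3 : f9 82 fd
[2] 0x0b->0x15 len=2 : 82 fd
[3] 0x00->0x1f len=7 : 56 f9 82 fd a2 bf 00
query mem[0x21]=0x82, mem[0x12]=0x53, mem[0x02]=0x82, mem[0x18]=0xf6, mem[0x11]=0x00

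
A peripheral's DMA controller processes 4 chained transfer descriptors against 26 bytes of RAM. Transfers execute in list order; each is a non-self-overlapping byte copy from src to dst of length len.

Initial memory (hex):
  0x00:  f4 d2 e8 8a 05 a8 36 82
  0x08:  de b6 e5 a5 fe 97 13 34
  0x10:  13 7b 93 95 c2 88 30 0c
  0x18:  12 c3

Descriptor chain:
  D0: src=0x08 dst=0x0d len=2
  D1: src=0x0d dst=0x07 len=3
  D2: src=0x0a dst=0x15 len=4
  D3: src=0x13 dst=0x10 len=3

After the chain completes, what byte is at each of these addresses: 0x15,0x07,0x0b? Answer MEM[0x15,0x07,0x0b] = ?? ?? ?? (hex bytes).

  after D0: wrote 2B at 0x0d = deb6
  after D1: wrote 3B at 0x07 = deb634
  after D2: wrote 4B at 0x15 = e5a5fede
  after D3: wrote 3B at 0x10 = 95c2e5
query mem[0x15]=0xe5, mem[0x07]=0xde, mem[0x0b]=0xa5

MEM[0x15,0x07,0x0b] = e5 de a5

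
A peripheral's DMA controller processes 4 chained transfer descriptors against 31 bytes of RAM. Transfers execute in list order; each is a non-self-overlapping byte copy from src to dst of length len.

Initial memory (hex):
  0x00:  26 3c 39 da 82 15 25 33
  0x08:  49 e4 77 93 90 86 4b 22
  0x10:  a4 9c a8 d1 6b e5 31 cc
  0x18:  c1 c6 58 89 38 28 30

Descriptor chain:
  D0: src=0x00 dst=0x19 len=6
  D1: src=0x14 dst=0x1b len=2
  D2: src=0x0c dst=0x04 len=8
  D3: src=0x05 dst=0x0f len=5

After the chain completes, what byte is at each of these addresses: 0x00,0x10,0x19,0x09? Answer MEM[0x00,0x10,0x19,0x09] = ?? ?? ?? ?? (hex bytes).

MEM[0x00,0x10,0x19,0x09] = 26 4b 26 9c

  after D0: wrote 6B at 0x19 = 263c39da8215
  after D1: wrote 2B at 0x1b = 6be5
  after D2: wrote 8B at 0x04 = 90864b22a49ca8d1
  after D3: wrote 5B at 0x0f = 864b22a49c
query mem[0x00]=0x26, mem[0x10]=0x4b, mem[0x19]=0x26, mem[0x09]=0x9c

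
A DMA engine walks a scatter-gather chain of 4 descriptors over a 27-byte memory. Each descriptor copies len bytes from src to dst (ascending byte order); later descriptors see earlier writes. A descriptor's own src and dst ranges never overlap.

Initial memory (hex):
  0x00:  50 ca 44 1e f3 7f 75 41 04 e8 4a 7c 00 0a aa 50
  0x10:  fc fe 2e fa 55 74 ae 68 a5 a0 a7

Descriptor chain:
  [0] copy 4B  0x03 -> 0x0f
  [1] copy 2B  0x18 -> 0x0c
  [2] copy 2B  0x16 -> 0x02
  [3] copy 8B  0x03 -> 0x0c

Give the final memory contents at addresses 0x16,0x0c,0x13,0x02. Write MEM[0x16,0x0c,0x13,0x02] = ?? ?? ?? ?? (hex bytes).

D0: mem[0x0f..0x12] <- [1e f3 7f 75]
D1: mem[0x0c..0x0d] <- [a5 a0]
D2: mem[0x02..0x03] <- [ae 68]
D3: mem[0x0c..0x13] <- [68 f3 7f 75 41 04 e8 4a]
query mem[0x16]=0xae, mem[0x0c]=0x68, mem[0x13]=0x4a, mem[0x02]=0xae

MEM[0x16,0x0c,0x13,0x02] = ae 68 4a ae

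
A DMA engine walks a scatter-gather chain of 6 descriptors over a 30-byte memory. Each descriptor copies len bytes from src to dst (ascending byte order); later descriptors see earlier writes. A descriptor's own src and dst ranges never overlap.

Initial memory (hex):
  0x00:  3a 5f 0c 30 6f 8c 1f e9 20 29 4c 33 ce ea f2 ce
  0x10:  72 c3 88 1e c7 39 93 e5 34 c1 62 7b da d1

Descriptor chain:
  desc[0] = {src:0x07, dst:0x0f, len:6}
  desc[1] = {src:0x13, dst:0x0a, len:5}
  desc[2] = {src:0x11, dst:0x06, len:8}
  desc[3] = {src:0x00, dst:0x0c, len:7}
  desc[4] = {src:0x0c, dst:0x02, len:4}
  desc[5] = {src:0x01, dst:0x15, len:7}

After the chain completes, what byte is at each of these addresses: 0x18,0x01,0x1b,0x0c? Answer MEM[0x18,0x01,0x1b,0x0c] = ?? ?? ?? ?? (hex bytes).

MEM[0x18,0x01,0x1b,0x0c] = 0c 5f 4c 3a

[0] 0x07->0x0f len=6 : e9 20 29 4c 33 ce
[1] 0x13->0x0a len=5 : 33 ce 39 93 e5
[2] 0x11->0x06 len=8 : 29 4c 33 ce 39 93 e5 34
[3] 0x00->0x0c len=7 : 3a 5f 0c 30 6f 8c 29
[4] 0x0c->0x02 len=4 : 3a 5f 0c 30
[5] 0x01->0x15 len=7 : 5f 3a 5f 0c 30 29 4c
query mem[0x18]=0x0c, mem[0x01]=0x5f, mem[0x1b]=0x4c, mem[0x0c]=0x3a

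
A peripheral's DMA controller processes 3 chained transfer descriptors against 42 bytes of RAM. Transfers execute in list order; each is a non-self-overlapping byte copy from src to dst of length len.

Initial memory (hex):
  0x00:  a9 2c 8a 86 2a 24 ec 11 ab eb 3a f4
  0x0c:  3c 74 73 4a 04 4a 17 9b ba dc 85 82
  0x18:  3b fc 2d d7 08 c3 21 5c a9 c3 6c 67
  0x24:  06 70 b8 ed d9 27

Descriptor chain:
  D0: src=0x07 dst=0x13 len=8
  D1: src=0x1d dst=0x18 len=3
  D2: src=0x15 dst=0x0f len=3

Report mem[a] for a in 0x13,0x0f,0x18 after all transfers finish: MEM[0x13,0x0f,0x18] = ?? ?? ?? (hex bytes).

[0] 0x07->0x13 len=8 : 11 ab eb 3a f4 3c 74 73
[1] 0x1d->0x18 len=3 : c3 21 5c
[2] 0x15->0x0f len=3 : eb 3a f4
query mem[0x13]=0x11, mem[0x0f]=0xeb, mem[0x18]=0xc3

MEM[0x13,0x0f,0x18] = 11 eb c3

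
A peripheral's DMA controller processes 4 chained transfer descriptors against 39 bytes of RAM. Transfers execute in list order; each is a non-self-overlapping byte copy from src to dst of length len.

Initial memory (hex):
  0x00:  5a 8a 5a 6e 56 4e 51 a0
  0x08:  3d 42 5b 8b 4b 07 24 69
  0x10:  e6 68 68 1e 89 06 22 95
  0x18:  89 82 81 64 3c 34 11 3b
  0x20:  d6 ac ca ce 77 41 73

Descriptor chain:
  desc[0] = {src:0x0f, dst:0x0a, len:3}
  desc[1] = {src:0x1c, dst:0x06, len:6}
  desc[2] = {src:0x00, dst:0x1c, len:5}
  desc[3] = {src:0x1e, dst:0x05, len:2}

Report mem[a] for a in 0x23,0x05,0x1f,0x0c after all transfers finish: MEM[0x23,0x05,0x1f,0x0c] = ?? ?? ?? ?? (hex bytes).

MEM[0x23,0x05,0x1f,0x0c] = ce 5a 6e 68

D0: mem[0x0a..0x0c] <- [69 e6 68]
D1: mem[0x06..0x0b] <- [3c 34 11 3b d6 ac]
D2: mem[0x1c..0x20] <- [5a 8a 5a 6e 56]
D3: mem[0x05..0x06] <- [5a 6e]
query mem[0x23]=0xce, mem[0x05]=0x5a, mem[0x1f]=0x6e, mem[0x0c]=0x68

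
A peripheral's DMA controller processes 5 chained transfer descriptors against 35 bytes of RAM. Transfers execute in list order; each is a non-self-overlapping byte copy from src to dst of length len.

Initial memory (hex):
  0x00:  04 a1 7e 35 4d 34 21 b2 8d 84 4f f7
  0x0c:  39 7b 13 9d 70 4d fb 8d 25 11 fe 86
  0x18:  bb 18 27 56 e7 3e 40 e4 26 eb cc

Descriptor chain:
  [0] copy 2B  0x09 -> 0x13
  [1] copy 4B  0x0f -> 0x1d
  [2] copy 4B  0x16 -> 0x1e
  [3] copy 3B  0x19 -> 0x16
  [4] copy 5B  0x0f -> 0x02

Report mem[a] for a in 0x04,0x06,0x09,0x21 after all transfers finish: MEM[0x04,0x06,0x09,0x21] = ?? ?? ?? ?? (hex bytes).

  after D0: wrote 2B at 0x13 = 844f
  after D1: wrote 4B at 0x1d = 9d704dfb
  after D2: wrote 4B at 0x1e = fe86bb18
  after D3: wrote 3B at 0x16 = 182756
  after D4: wrote 5B at 0x02 = 9d704dfb84
query mem[0x04]=0x4d, mem[0x06]=0x84, mem[0x09]=0x84, mem[0x21]=0x18

MEM[0x04,0x06,0x09,0x21] = 4d 84 84 18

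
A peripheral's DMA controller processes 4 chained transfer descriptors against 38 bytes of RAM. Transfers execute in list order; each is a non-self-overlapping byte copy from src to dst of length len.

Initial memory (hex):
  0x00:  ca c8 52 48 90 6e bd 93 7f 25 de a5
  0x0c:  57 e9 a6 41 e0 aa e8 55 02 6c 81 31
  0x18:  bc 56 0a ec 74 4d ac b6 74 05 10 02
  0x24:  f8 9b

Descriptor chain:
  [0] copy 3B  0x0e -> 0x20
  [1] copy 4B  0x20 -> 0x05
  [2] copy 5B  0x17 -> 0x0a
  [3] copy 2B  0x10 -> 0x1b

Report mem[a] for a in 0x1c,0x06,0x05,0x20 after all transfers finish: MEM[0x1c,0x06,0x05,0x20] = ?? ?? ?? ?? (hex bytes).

  after D0: wrote 3B at 0x20 = a641e0
  after D1: wrote 4B at 0x05 = a641e002
  after D2: wrote 5B at 0x0a = 31bc560aec
  after D3: wrote 2B at 0x1b = e0aa
query mem[0x1c]=0xaa, mem[0x06]=0x41, mem[0x05]=0xa6, mem[0x20]=0xa6

MEM[0x1c,0x06,0x05,0x20] = aa 41 a6 a6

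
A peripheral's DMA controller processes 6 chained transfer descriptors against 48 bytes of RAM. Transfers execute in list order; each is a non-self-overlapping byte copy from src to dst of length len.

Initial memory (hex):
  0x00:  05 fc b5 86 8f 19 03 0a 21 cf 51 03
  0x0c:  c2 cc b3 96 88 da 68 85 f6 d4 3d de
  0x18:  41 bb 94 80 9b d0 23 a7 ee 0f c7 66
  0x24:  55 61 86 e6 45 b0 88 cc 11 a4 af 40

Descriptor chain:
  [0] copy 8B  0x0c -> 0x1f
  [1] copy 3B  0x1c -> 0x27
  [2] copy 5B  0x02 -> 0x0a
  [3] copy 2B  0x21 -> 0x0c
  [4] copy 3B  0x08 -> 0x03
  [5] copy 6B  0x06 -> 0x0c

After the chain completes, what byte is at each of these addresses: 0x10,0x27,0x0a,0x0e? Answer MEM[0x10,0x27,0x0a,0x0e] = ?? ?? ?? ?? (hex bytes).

MEM[0x10,0x27,0x0a,0x0e] = b5 9b b5 21

  after D0: wrote 8B at 0x1f = c2ccb39688da6885
  after D1: wrote 3B at 0x27 = 9bd023
  after D2: wrote 5B at 0x0a = b5868f1903
  after D3: wrote 2B at 0x0c = b396
  after D4: wrote 3B at 0x03 = 21cfb5
  after D5: wrote 6B at 0x0c = 030a21cfb586
query mem[0x10]=0xb5, mem[0x27]=0x9b, mem[0x0a]=0xb5, mem[0x0e]=0x21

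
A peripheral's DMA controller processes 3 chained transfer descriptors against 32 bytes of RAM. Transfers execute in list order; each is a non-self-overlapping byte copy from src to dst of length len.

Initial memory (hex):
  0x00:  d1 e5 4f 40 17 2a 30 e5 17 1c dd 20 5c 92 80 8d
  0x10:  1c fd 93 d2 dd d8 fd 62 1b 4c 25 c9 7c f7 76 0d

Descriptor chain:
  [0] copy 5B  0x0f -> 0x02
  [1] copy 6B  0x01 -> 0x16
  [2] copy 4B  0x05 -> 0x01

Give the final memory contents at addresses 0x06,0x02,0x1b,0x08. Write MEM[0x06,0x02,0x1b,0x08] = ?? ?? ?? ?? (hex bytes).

  after D0: wrote 5B at 0x02 = 8d1cfd93d2
  after D1: wrote 6B at 0x16 = e58d1cfd93d2
  after D2: wrote 4B at 0x01 = 93d2e517
query mem[0x06]=0xd2, mem[0x02]=0xd2, mem[0x1b]=0xd2, mem[0x08]=0x17

MEM[0x06,0x02,0x1b,0x08] = d2 d2 d2 17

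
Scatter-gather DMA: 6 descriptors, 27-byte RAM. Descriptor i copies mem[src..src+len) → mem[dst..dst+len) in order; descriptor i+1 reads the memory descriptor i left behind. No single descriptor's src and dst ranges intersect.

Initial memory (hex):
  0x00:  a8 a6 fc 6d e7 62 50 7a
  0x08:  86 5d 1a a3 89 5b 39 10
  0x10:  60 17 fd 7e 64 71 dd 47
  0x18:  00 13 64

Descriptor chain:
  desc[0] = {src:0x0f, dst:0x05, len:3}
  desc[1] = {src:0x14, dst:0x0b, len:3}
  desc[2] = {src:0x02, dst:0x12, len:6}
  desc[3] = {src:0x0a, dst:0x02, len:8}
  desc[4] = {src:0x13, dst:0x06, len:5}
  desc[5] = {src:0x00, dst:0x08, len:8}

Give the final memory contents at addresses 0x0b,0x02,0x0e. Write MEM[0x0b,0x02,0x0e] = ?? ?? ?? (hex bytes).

MEM[0x0b,0x02,0x0e] = 64 1a 6d

D0: mem[0x05..0x07] <- [10 60 17]
D1: mem[0x0b..0x0d] <- [64 71 dd]
D2: mem[0x12..0x17] <- [fc 6d e7 10 60 17]
D3: mem[0x02..0x09] <- [1a 64 71 dd 39 10 60 17]
D4: mem[0x06..0x0a] <- [6d e7 10 60 17]
D5: mem[0x08..0x0f] <- [a8 a6 1a 64 71 dd 6d e7]
query mem[0x0b]=0x64, mem[0x02]=0x1a, mem[0x0e]=0x6d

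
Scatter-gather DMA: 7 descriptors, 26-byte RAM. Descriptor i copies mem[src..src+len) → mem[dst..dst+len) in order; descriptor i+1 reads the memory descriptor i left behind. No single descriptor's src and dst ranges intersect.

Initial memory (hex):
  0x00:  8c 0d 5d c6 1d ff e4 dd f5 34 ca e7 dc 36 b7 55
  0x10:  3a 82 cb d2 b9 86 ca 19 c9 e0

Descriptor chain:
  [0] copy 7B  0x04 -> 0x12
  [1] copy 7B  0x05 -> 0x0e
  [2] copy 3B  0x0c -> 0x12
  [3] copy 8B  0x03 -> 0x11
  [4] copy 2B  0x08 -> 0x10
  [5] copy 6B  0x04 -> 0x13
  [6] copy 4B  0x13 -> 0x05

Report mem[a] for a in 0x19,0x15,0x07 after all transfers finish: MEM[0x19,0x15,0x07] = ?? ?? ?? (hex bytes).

MEM[0x19,0x15,0x07] = e0 e4 e4

  after D0: wrote 7B at 0x12 = 1dffe4ddf534ca
  after D1: wrote 7B at 0x0e = ffe4ddf534cae7
  after D2: wrote 3B at 0x12 = dc36ff
  after D3: wrote 8B at 0x11 = c61dffe4ddf534ca
  after D4: wrote 2B at 0x10 = f534
  after D5: wrote 6B at 0x13 = 1dffe4ddf534
  after D6: wrote 4B at 0x05 = 1dffe4dd
query mem[0x19]=0xe0, mem[0x15]=0xe4, mem[0x07]=0xe4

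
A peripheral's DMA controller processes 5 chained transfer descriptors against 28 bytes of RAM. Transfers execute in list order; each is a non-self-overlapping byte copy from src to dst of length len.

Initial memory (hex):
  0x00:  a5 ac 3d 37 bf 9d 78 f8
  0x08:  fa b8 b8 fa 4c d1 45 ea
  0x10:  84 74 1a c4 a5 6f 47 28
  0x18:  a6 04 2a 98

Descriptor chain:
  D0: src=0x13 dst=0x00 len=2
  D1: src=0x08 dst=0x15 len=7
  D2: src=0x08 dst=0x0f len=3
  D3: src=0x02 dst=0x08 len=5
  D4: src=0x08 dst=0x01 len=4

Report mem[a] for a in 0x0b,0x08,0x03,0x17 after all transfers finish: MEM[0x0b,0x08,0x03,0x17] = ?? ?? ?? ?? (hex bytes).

MEM[0x0b,0x08,0x03,0x17] = 9d 3d bf b8

  after D0: wrote 2B at 0x00 = c4a5
  after D1: wrote 7B at 0x15 = fab8b8fa4cd145
  after D2: wrote 3B at 0x0f = fab8b8
  after D3: wrote 5B at 0x08 = 3d37bf9d78
  after D4: wrote 4B at 0x01 = 3d37bf9d
query mem[0x0b]=0x9d, mem[0x08]=0x3d, mem[0x03]=0xbf, mem[0x17]=0xb8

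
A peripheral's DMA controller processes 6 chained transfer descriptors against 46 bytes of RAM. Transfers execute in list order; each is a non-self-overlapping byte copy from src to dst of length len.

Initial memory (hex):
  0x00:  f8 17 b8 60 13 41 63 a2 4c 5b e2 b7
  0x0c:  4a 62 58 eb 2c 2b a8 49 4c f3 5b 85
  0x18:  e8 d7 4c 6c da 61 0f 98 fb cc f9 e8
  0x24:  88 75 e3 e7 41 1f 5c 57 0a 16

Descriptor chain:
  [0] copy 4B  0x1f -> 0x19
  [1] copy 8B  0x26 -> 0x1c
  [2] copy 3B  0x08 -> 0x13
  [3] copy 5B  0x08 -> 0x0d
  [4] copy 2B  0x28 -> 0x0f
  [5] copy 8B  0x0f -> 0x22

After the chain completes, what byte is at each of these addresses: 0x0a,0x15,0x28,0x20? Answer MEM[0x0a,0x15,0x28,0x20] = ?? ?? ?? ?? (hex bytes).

MEM[0x0a,0x15,0x28,0x20] = e2 e2 e2 5c

[0] 0x1f->0x19 len=4 : 98 fb cc f9
[1] 0x26->0x1c len=8 : e3 e7 41 1f 5c 57 0a 16
[2] 0x08->0x13 len=3 : 4c 5b e2
[3] 0x08->0x0d len=5 : 4c 5b e2 b7 4a
[4] 0x28->0x0f len=2 : 41 1f
[5] 0x0f->0x22 len=8 : 41 1f 4a a8 4c 5b e2 5b
query mem[0x0a]=0xe2, mem[0x15]=0xe2, mem[0x28]=0xe2, mem[0x20]=0x5c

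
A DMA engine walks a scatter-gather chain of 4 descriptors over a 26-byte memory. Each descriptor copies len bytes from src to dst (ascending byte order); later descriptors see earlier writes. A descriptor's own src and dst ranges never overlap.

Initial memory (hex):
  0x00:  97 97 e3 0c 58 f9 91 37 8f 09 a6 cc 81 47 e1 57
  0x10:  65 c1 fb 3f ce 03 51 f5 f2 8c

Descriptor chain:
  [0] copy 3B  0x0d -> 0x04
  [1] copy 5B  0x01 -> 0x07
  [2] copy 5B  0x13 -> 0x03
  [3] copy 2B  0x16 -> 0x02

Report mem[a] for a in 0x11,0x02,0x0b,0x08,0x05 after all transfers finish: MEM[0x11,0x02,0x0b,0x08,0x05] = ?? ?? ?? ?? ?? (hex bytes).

#0 dst[0x04+3] := {0x47,0xe1,0x57}
#1 dst[0x07+5] := {0x97,0xe3,0x0c,0x47,0xe1}
#2 dst[0x03+5] := {0x3f,0xce,0x03,0x51,0xf5}
#3 dst[0x02+2] := {0x51,0xf5}
query mem[0x11]=0xc1, mem[0x02]=0x51, mem[0x0b]=0xe1, mem[0x08]=0xe3, mem[0x05]=0x03

MEM[0x11,0x02,0x0b,0x08,0x05] = c1 51 e1 e3 03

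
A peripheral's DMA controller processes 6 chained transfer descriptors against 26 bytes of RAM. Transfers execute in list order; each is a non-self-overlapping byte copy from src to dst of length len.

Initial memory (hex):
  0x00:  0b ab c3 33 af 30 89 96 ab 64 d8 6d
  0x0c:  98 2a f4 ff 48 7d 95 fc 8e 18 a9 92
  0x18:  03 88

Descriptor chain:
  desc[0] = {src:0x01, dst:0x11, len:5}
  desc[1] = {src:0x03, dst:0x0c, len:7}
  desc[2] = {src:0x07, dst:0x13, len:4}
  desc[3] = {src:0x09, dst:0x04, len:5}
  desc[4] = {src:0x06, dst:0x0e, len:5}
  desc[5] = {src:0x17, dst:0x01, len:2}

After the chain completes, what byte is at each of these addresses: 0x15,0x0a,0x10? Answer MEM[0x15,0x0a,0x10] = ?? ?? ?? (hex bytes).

MEM[0x15,0x0a,0x10] = 64 d8 af

[0] 0x01->0x11 len=5 : ab c3 33 af 30
[1] 0x03->0x0c len=7 : 33 af 30 89 96 ab 64
[2] 0x07->0x13 len=4 : 96 ab 64 d8
[3] 0x09->0x04 len=5 : 64 d8 6d 33 af
[4] 0x06->0x0e len=5 : 6d 33 af 64 d8
[5] 0x17->0x01 len=2 : 92 03
query mem[0x15]=0x64, mem[0x0a]=0xd8, mem[0x10]=0xaf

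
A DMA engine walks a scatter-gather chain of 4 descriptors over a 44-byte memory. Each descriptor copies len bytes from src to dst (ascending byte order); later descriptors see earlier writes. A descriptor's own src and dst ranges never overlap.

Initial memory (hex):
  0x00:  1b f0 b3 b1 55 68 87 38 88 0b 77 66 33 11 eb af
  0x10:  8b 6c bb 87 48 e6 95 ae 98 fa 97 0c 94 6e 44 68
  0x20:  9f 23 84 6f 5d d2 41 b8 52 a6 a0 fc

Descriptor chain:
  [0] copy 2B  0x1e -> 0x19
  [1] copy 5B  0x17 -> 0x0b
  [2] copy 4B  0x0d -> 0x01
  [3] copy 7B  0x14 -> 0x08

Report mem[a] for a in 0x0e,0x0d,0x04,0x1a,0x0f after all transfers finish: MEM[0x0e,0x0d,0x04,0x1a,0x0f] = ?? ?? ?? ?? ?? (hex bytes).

MEM[0x0e,0x0d,0x04,0x1a,0x0f] = 68 44 8b 68 0c

#0 dst[0x19+2] := {0x44,0x68}
#1 dst[0x0b+5] := {0xae,0x98,0x44,0x68,0x0c}
#2 dst[0x01+4] := {0x44,0x68,0x0c,0x8b}
#3 dst[0x08+7] := {0x48,0xe6,0x95,0xae,0x98,0x44,0x68}
query mem[0x0e]=0x68, mem[0x0d]=0x44, mem[0x04]=0x8b, mem[0x1a]=0x68, mem[0x0f]=0x0c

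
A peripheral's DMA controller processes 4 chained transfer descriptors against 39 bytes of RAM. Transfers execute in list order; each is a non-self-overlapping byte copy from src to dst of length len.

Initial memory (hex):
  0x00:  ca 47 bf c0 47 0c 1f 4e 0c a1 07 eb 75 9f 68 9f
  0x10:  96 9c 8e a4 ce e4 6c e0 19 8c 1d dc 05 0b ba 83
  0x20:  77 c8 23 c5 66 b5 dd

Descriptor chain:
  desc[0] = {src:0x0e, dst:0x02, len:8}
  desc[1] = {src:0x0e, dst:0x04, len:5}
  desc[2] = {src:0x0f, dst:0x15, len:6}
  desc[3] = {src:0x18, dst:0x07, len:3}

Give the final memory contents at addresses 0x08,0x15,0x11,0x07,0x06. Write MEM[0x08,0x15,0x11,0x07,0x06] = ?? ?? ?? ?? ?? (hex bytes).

MEM[0x08,0x15,0x11,0x07,0x06] = a4 9f 9c 8e 96

D0: mem[0x02..0x09] <- [68 9f 96 9c 8e a4 ce e4]
D1: mem[0x04..0x08] <- [68 9f 96 9c 8e]
D2: mem[0x15..0x1a] <- [9f 96 9c 8e a4 ce]
D3: mem[0x07..0x09] <- [8e a4 ce]
query mem[0x08]=0xa4, mem[0x15]=0x9f, mem[0x11]=0x9c, mem[0x07]=0x8e, mem[0x06]=0x96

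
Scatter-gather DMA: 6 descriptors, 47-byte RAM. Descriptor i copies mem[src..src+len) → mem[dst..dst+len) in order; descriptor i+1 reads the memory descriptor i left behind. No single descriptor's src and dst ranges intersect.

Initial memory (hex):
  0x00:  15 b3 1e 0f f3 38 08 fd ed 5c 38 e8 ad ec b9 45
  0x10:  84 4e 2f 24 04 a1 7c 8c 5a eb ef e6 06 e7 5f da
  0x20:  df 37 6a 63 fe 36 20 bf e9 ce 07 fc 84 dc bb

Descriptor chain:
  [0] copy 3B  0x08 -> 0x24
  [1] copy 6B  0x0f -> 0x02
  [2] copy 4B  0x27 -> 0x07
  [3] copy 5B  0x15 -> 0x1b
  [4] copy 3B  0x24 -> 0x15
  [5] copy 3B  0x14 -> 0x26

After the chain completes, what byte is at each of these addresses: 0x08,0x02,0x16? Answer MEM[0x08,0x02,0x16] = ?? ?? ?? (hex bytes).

MEM[0x08,0x02,0x16] = e9 45 5c

  after D0: wrote 3B at 0x24 = ed5c38
  after D1: wrote 6B at 0x02 = 45844e2f2404
  after D2: wrote 4B at 0x07 = bfe9ce07
  after D3: wrote 5B at 0x1b = a17c8c5aeb
  after D4: wrote 3B at 0x15 = ed5c38
  after D5: wrote 3B at 0x26 = 04ed5c
query mem[0x08]=0xe9, mem[0x02]=0x45, mem[0x16]=0x5c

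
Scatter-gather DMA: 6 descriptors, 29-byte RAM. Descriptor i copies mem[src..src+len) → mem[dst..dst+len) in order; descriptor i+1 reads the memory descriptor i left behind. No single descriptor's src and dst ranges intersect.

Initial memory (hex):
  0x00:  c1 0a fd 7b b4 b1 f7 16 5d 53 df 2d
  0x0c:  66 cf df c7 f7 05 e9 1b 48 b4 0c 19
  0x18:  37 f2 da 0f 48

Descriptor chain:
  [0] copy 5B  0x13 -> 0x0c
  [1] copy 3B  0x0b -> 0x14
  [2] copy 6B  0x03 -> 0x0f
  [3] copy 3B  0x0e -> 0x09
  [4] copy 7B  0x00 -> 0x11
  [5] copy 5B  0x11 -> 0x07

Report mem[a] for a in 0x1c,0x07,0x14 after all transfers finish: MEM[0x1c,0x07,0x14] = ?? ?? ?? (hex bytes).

#0 dst[0x0c+5] := {0x1b,0x48,0xb4,0x0c,0x19}
#1 dst[0x14+3] := {0x2d,0x1b,0x48}
#2 dst[0x0f+6] := {0x7b,0xb4,0xb1,0xf7,0x16,0x5d}
#3 dst[0x09+3] := {0xb4,0x7b,0xb4}
#4 dst[0x11+7] := {0xc1,0x0a,0xfd,0x7b,0xb4,0xb1,0xf7}
#5 dst[0x07+5] := {0xc1,0x0a,0xfd,0x7b,0xb4}
query mem[0x1c]=0x48, mem[0x07]=0xc1, mem[0x14]=0x7b

MEM[0x1c,0x07,0x14] = 48 c1 7b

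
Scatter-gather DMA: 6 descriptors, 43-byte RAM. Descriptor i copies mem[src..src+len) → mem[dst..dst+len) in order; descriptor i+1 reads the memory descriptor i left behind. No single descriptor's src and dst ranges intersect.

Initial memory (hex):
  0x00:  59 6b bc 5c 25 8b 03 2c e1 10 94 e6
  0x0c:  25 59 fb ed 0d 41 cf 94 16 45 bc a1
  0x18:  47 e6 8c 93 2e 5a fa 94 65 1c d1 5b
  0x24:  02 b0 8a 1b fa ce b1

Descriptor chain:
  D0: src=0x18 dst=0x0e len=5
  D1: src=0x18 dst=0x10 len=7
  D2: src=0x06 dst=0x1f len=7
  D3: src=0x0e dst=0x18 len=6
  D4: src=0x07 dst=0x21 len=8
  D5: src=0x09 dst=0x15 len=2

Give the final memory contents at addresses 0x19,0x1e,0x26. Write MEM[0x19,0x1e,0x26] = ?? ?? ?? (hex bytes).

MEM[0x19,0x1e,0x26] = e6 fa 25

  after D0: wrote 5B at 0x0e = 47e68c932e
  after D1: wrote 7B at 0x10 = 47e68c932e5afa
  after D2: wrote 7B at 0x1f = 032ce11094e625
  after D3: wrote 6B at 0x18 = 47e647e68c93
  after D4: wrote 8B at 0x21 = 2ce11094e6255947
  after D5: wrote 2B at 0x15 = 1094
query mem[0x19]=0xe6, mem[0x1e]=0xfa, mem[0x26]=0x25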